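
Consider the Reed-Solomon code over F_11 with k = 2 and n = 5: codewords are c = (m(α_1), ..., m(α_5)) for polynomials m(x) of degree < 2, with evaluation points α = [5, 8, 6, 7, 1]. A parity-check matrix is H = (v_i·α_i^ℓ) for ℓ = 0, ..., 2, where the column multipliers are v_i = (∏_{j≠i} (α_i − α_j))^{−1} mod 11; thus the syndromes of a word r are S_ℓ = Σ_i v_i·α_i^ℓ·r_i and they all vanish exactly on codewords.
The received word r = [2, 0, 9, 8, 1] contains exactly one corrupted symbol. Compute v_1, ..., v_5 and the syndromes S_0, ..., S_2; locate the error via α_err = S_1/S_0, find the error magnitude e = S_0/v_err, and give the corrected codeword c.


S = (7, 9, 10), error at position 3, error magnitude e = 4, c = [2, 0, 5, 8, 1].

Step 1: column multipliers v_i = (∏_{j≠i}(α_i − α_j))^{−1} mod 11.
  i = 1 (α = 5): (5−8)(5−6)(5−7)(5−1) = (−3)·(−1)·(−2)·4 = −24 ≡ 9, so v_1 = 9^{−1} = 5 (mod 11).
  i = 2 (α = 8): (8−5)(8−6)(8−7)(8−1) = 3·2·1·7 = 42 ≡ 9, so v_2 = 9^{−1} = 5 (mod 11).
  i = 3 (α = 6): (6−5)(6−8)(6−7)(6−1) = 1·(−2)·(−1)·5 = 10 ≡ 10, so v_3 = 10^{−1} = 10 (mod 11).
  i = 4 (α = 7): (7−5)(7−8)(7−6)(7−1) = 2·(−1)·1·6 = −12 ≡ 10, so v_4 = 10^{−1} = 10 (mod 11).
  i = 5 (α = 1): (1−5)(1−8)(1−6)(1−7) = (−4)·(−7)·(−5)·(−6) = 840 ≡ 4, so v_5 = 4^{−1} = 3 (mod 11).
  v = [5, 5, 10, 10, 3].
Step 2: syndromes of r = [2, 0, 9, 8, 1] (all sums mod 11).
  S_0 = Σ v_i r_i = 5·2 + 5·0 + 10·9 + 10·8 + 3·1 = 183 ≡ 7.
  S_1 = Σ v_i α_i r_i = 5·5·2 + 5·8·0 + 10·6·9 + 10·7·8 + 3·1·1 = 1153 ≡ 9.
  α_i^2 mod 11 = [3, 9, 3, 5, 1].
  S_2 = Σ v_i α_i^2 r_i = 5·3·2 + 5·9·0 + 10·3·9 + 10·5·8 + 3·1·1 = 703 ≡ 10.
  S = (7, 9, 10) ≠ 0, so r is not a codeword (an error is present).
Step 3: locate the error. For a single error e at position i, S_ℓ = v_i·e·α_i^ℓ, so α_err = S_1/S_0.
  S_0^{−1} = 7^{−1} = 8 (mod 11), so α_err = 9·8 = 72 ≡ 6 = α_3. Error position i = 3.
  Consistency check: S_2/S_1 = 10·5 = 50 ≡ 6 = α_err ✓ (single-error assumption holds).
Step 4: error magnitude e = S_0/v_3 = S_0·∏_{j≠3}(α_3 − α_j) = 7·10 = 70 ≡ 4 (mod 11).
Step 5: correct position 3: c_3 = r_3 − e = 9 − 4 ≡ 5 (mod 11). Hence c = [2, 0, 5, 8, 1].
  Check: interpolating c through the α_i gives m(x) = 9 + 3·x (degree < 2) with m(α_i) = c_i for every i, so c is indeed a codeword.


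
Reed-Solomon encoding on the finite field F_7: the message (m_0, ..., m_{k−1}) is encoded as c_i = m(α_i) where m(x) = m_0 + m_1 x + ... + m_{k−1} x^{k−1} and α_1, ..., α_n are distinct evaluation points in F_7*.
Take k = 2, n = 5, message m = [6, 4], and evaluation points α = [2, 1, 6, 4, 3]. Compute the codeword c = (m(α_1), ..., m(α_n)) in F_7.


c = [0, 3, 2, 1, 4]

Message polynomial: m(x) = 6 + 4·x (mod 7).
For each evaluation point α_i, compute m(α_i) mod 7:
  α_1 = 2: Horner steps 4 → 0, so m(2) = 0.
  α_2 = 1: Horner steps 4 → 3, so m(1) = 3.
  α_3 = 6: Horner steps 4 → 2, so m(6) = 2.
  α_4 = 4: Horner steps 4 → 1, so m(4) = 1.
  α_5 = 3: Horner steps 4 → 4, so m(3) = 4.
Codeword c = [0, 3, 2, 1, 4] ∈ F_7^5.


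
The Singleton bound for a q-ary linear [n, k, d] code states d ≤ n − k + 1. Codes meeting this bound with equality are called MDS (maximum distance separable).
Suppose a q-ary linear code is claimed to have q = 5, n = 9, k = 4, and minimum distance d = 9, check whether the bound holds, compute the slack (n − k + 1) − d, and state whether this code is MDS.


Singleton RHS = n − k + 1 = 6, slack = -3, bound violated (no such code; not MDS).

Singleton bound: d ≤ n − k + 1.
Here n = 9, k = 4, so n − k + 1 = 6.
Given d = 9, check d ≤ 6: NO.
Slack = (n − k + 1) − d = -3.
The slack is negative: d = 9 exceeds n − k + 1 = 6 by 3, so the Singleton bound is violated and no linear [9, 4, 9]_5 code can exist. In particular it is not MDS (MDS requires d = n − k + 1 exactly).
Description: the claimed parameters are [9, 4, 9]_5; such a code would be impossible (violates the Singleton bound).


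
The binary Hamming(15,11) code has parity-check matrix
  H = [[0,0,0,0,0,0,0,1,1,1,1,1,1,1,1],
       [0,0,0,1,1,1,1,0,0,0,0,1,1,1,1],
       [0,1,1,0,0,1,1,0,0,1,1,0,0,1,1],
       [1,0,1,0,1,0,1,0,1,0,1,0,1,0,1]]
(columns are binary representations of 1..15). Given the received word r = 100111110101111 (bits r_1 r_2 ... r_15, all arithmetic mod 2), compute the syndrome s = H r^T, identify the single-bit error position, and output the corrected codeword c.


s = (0, 0, 1, 1)^T, error position = 3, corrected codeword c = 101111110101111

Compute s = H r^T mod 2 one row at a time:
  s_1 = 1 + 0 + 1 + 0 + 1 + 1 + 1 + 1 = 6 ≡ 0 (mod 2).
  s_2 = 1 + 1 + 1 + 1 + 1 + 1 + 1 + 1 = 8 ≡ 0 (mod 2).
  s_3 = 0 + 0 + 1 + 1 + 1 + 0 + 1 + 1 = 5 ≡ 1 (mod 2).
  s_4 = 1 + 0 + 1 + 1 + 0 + 0 + 1 + 1 = 5 ≡ 1 (mod 2).
s = (0, 0, 1, 1)^T — this equals column 3 of H (binary 0011), so error is at position 3.
Correct: flip bit 3 of r = 100111110101111 to get c = 101111110101111.


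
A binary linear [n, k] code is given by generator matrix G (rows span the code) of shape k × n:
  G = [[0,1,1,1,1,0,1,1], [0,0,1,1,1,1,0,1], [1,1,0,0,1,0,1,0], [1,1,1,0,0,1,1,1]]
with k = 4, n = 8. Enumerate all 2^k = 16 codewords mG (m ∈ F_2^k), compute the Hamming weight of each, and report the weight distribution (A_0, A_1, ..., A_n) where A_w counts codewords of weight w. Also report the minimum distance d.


Weight distribution: A_0 = 1, A_1 = 1, A_3 = 3, A_4 = 5, A_5 = 3, A_6 = 2, A_7 = 1. Minimum distance d = 1.

Enumerate all 2^4 = 16 messages m ∈ F_2^4.
For each, compute codeword c = mG in F_2^8, then tally its weight.
  m = 0000 → c = 00000000, weight = 0.
  m = 1000 → c = 01111011, weight = 6.
  m = 0100 → c = 00111101, weight = 5.
  m = 1100 → c = 01000110, weight = 3.
  m = 0010 → c = 11001010, weight = 4.
  m = 1010 → c = 10110001, weight = 4.
  m = 0110 → c = 11110111, weight = 7.
  m = 1110 → c = 10001100, weight = 3.
  m = 0001 → c = 11100111, weight = 6.
  m = 1001 → c = 10011100, weight = 4.
  m = 0101 → c = 11011010, weight = 5.
  m = 1101 → c = 10100001, weight = 3.
  m = 0011 → c = 00101101, weight = 4.
  m = 1011 → c = 01010110, weight = 4.
  m = 0111 → c = 00010000, weight = 1.
  m = 1111 → c = 01101011, weight = 5.
Tally weights:
  weight 0: 1 codewords.
  weight 1: 1 codewords.
  weight 3: 3 codewords.
  weight 4: 5 codewords.
  weight 5: 3 codewords.
  weight 6: 2 codewords.
  weight 7: 1 codewords.
Minimum distance d = smallest w > 0 with A_w > 0 = 1.
Sanity: Σ A_w = 16 = 2^4 = 16 ✓.


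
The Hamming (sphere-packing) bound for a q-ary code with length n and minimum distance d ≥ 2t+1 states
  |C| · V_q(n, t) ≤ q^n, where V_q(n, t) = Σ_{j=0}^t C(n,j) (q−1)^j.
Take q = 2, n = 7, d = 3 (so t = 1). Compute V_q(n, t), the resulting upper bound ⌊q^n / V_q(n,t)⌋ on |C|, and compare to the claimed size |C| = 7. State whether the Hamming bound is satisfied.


V_q(n, t) = 8, q^n = 128, Hamming bound = 16, |C| = 7 ≤ bound (satisfied).

Step 1: Compute V_q(n, t) = Σ_{j=0}^1 C(n, j) (q−1)^j.
  j = 0: C(7,0)·(1)^0 = 1·1 = 1.
  j = 1: C(7,1)·(1)^1 = 7·1 = 7.
  V_q(n, t) = 1 + 7 = 8.
Step 2: q^n = 2^7 = 128.
Step 3: Hamming bound ⌊q^n / V_q(n,t)⌋ = ⌊128/8⌋ = 16.
Step 4: Compare |C| = 7 to 16: satisfied.
The claimed |C| lies below the Hamming bound.


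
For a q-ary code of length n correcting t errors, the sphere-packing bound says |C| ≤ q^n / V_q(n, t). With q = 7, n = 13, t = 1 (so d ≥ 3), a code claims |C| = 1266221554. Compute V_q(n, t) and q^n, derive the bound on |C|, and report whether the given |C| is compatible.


V_q(n, t) = 79, q^n = 96889010407, Hamming bound = 1226443169, |C| = 1266221554 > bound (violated).

Step 1: Compute V_q(n, t) = Σ_{j=0}^1 C(n, j) (q−1)^j.
  j = 0: C(13,0)·(6)^0 = 1·1 = 1.
  j = 1: C(13,1)·(6)^1 = 13·6 = 78.
  V_q(n, t) = 1 + 78 = 79.
Step 2: q^n = 7^13 = 96889010407.
Step 3: Hamming bound ⌊q^n / V_q(n,t)⌋ = ⌊96889010407/79⌋ = 1226443169.
Step 4: Compare |C| = 1266221554 to 1226443169: violated.
The claimed |C| lies above the Hamming bound, so no 7-ary code of length 13 with d ≥ 3 can have 1266221554 codewords.


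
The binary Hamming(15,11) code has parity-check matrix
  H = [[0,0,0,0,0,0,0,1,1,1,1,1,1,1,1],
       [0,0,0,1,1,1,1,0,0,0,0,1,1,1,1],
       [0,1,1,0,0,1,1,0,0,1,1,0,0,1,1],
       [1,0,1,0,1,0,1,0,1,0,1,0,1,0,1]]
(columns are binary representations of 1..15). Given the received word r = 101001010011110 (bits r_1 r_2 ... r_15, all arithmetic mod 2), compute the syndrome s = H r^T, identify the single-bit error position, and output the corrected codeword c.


s = (1, 0, 0, 0)^T, error position = 8, corrected codeword c = 101001000011110

Compute s = H r^T mod 2 one row at a time:
  s_1 = 1 + 0 + 0 + 1 + 1 + 1 + 1 + 0 = 5 ≡ 1 (mod 2).
  s_2 = 0 + 0 + 1 + 0 + 1 + 1 + 1 + 0 = 4 ≡ 0 (mod 2).
  s_3 = 0 + 1 + 1 + 0 + 0 + 1 + 1 + 0 = 4 ≡ 0 (mod 2).
  s_4 = 1 + 1 + 0 + 0 + 0 + 1 + 1 + 0 = 4 ≡ 0 (mod 2).
s = (1, 0, 0, 0)^T — this equals column 8 of H (binary 1000), so error is at position 8.
Correct: flip bit 8 of r = 101001010011110 to get c = 101001000011110.


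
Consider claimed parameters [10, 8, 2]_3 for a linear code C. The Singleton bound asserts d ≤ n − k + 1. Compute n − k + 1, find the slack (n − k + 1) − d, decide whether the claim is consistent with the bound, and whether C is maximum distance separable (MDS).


Singleton RHS = n − k + 1 = 3, slack = 1, bound satisfied, not MDS.

Singleton bound: d ≤ n − k + 1.
Here n = 10, k = 8, so n − k + 1 = 3.
Given d = 2, check d ≤ 3: YES.
Slack = (n − k + 1) − d = 1.
The code is NOT MDS (slack = 1 > 0).
Description: the claimed parameters are [10, 8, 2]_3; such a code would be non-MDS.


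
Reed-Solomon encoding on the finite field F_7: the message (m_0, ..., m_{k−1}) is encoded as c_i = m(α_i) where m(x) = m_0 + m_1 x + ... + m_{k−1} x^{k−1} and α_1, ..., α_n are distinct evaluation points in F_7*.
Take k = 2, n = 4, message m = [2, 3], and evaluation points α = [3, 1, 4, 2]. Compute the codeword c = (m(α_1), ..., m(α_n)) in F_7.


c = [4, 5, 0, 1]

Message polynomial: m(x) = 2 + 3·x (mod 7).
For each evaluation point α_i, compute m(α_i) mod 7:
  α_1 = 3: Horner steps 3 → 4, so m(3) = 4.
  α_2 = 1: Horner steps 3 → 5, so m(1) = 5.
  α_3 = 4: Horner steps 3 → 0, so m(4) = 0.
  α_4 = 2: Horner steps 3 → 1, so m(2) = 1.
Codeword c = [4, 5, 0, 1] ∈ F_7^4.


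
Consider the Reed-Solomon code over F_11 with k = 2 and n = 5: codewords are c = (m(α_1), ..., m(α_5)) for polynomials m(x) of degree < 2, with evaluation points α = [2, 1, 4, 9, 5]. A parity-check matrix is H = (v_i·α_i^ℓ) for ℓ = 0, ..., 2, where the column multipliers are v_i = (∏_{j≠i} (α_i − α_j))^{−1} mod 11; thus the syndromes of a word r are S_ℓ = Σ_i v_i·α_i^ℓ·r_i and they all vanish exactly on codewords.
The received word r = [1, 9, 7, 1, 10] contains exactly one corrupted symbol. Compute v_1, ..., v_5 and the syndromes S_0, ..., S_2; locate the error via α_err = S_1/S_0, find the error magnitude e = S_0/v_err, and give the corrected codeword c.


S = (5, 1, 9), error at position 4, error magnitude e = 1, c = [1, 9, 7, 0, 10].

Step 1: column multipliers v_i = (∏_{j≠i}(α_i − α_j))^{−1} mod 11.
  i = 1 (α = 2): (2−1)(2−4)(2−9)(2−5) = 1·(−2)·(−7)·(−3) = −42 ≡ 2, so v_1 = 2^{−1} = 6 (mod 11).
  i = 2 (α = 1): (1−2)(1−4)(1−9)(1−5) = (−1)·(−3)·(−8)·(−4) = 96 ≡ 8, so v_2 = 8^{−1} = 7 (mod 11).
  i = 3 (α = 4): (4−2)(4−1)(4−9)(4−5) = 2·3·(−5)·(−1) = 30 ≡ 8, so v_3 = 8^{−1} = 7 (mod 11).
  i = 4 (α = 9): (9−2)(9−1)(9−4)(9−5) = 7·8·5·4 = 1120 ≡ 9, so v_4 = 9^{−1} = 5 (mod 11).
  i = 5 (α = 5): (5−2)(5−1)(5−4)(5−9) = 3·4·1·(−4) = −48 ≡ 7, so v_5 = 7^{−1} = 8 (mod 11).
  v = [6, 7, 7, 5, 8].
Step 2: syndromes of r = [1, 9, 7, 1, 10] (all sums mod 11).
  S_0 = Σ v_i r_i = 6·1 + 7·9 + 7·7 + 5·1 + 8·10 = 203 ≡ 5.
  S_1 = Σ v_i α_i r_i = 6·2·1 + 7·1·9 + 7·4·7 + 5·9·1 + 8·5·10 = 716 ≡ 1.
  α_i^2 mod 11 = [4, 1, 5, 4, 3].
  S_2 = Σ v_i α_i^2 r_i = 6·4·1 + 7·1·9 + 7·5·7 + 5·4·1 + 8·3·10 = 592 ≡ 9.
  S = (5, 1, 9) ≠ 0, so r is not a codeword (an error is present).
Step 3: locate the error. For a single error e at position i, S_ℓ = v_i·e·α_i^ℓ, so α_err = S_1/S_0.
  S_0^{−1} = 5^{−1} = 9 (mod 11), so α_err = 1·9 = 9 ≡ 9 = α_4. Error position i = 4.
  Consistency check: S_2/S_1 = 9·1 = 9 ≡ 9 = α_err ✓ (single-error assumption holds).
Step 4: error magnitude e = S_0/v_4 = S_0·∏_{j≠4}(α_4 − α_j) = 5·9 = 45 ≡ 1 (mod 11).
Step 5: correct position 4: c_4 = r_4 − e = 1 − 1 ≡ 0 (mod 11). Hence c = [1, 9, 7, 0, 10].
  Check: interpolating c through the α_i gives m(x) = 6 + 3·x (degree < 2) with m(α_i) = c_i for every i, so c is indeed a codeword.


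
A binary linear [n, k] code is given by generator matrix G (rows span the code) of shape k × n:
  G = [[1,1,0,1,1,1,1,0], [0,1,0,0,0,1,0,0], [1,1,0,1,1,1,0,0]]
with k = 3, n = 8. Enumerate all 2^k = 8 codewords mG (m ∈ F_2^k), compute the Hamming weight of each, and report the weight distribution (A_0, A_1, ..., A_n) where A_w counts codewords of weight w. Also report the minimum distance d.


Weight distribution: A_0 = 1, A_1 = 1, A_2 = 1, A_3 = 2, A_4 = 1, A_5 = 1, A_6 = 1. Minimum distance d = 1.

Enumerate all 2^3 = 8 messages m ∈ F_2^3.
For each, compute codeword c = mG in F_2^8, then tally its weight.
  m = 000 → c = 00000000, weight = 0.
  m = 100 → c = 11011110, weight = 6.
  m = 010 → c = 01000100, weight = 2.
  m = 110 → c = 10011010, weight = 4.
  m = 001 → c = 11011100, weight = 5.
  m = 101 → c = 00000010, weight = 1.
  m = 011 → c = 10011000, weight = 3.
  m = 111 → c = 01000110, weight = 3.
Tally weights:
  weight 0: 1 codewords.
  weight 1: 1 codewords.
  weight 2: 1 codewords.
  weight 3: 2 codewords.
  weight 4: 1 codewords.
  weight 5: 1 codewords.
  weight 6: 1 codewords.
Minimum distance d = smallest w > 0 with A_w > 0 = 1.
Sanity: Σ A_w = 8 = 2^3 = 8 ✓.


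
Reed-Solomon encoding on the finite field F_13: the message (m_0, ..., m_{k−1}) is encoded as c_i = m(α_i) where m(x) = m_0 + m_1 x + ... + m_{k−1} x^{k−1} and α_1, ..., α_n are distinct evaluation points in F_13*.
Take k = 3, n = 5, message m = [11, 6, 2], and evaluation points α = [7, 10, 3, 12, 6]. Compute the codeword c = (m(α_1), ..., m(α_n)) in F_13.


c = [8, 11, 8, 7, 2]

Message polynomial: m(x) = 11 + 6·x + 2·x^2 (mod 13).
For each evaluation point α_i, compute m(α_i) mod 13:
  α_1 = 7: Horner steps 2 → 7 → 8, so m(7) = 8.
  α_2 = 10: Horner steps 2 → 0 → 11, so m(10) = 11.
  α_3 = 3: Horner steps 2 → 12 → 8, so m(3) = 8.
  α_4 = 12: Horner steps 2 → 4 → 7, so m(12) = 7.
  α_5 = 6: Horner steps 2 → 5 → 2, so m(6) = 2.
Codeword c = [8, 11, 8, 7, 2] ∈ F_13^5.


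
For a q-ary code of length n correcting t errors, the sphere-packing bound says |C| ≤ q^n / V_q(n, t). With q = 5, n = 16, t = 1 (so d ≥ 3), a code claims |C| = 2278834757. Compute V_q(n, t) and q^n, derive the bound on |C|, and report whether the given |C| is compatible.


V_q(n, t) = 65, q^n = 152587890625, Hamming bound = 2347506009, |C| = 2278834757 ≤ bound (satisfied).

Step 1: Compute V_q(n, t) = Σ_{j=0}^1 C(n, j) (q−1)^j.
  j = 0: C(16,0)·(4)^0 = 1·1 = 1.
  j = 1: C(16,1)·(4)^1 = 16·4 = 64.
  V_q(n, t) = 1 + 64 = 65.
Step 2: q^n = 5^16 = 152587890625.
Step 3: Hamming bound ⌊q^n / V_q(n,t)⌋ = ⌊152587890625/65⌋ = 2347506009.
Step 4: Compare |C| = 2278834757 to 2347506009: satisfied.
The claimed |C| lies below the Hamming bound.


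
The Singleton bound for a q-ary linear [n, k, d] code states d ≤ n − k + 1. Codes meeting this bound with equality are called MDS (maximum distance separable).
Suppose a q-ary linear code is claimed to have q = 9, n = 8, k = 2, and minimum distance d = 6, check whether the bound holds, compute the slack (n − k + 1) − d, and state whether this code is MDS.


Singleton RHS = n − k + 1 = 7, slack = 1, bound satisfied, not MDS.

Singleton bound: d ≤ n − k + 1.
Here n = 8, k = 2, so n − k + 1 = 7.
Given d = 6, check d ≤ 7: YES.
Slack = (n − k + 1) − d = 1.
The code is NOT MDS (slack = 1 > 0).
Description: the claimed parameters are [8, 2, 6]_9; such a code would be non-MDS.


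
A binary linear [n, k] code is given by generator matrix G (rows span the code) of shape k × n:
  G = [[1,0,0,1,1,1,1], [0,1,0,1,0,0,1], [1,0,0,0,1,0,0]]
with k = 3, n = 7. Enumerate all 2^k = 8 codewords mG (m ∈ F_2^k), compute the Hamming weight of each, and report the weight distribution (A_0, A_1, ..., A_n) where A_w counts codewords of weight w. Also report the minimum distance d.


Weight distribution: A_0 = 1, A_2 = 2, A_3 = 2, A_4 = 1, A_5 = 2. Minimum distance d = 2.

Enumerate all 2^3 = 8 messages m ∈ F_2^3.
For each, compute codeword c = mG in F_2^7, then tally its weight.
  m = 000 → c = 0000000, weight = 0.
  m = 100 → c = 1001111, weight = 5.
  m = 010 → c = 0101001, weight = 3.
  m = 110 → c = 1100110, weight = 4.
  m = 001 → c = 1000100, weight = 2.
  m = 101 → c = 0001011, weight = 3.
  m = 011 → c = 1101101, weight = 5.
  m = 111 → c = 0100010, weight = 2.
Tally weights:
  weight 0: 1 codewords.
  weight 2: 2 codewords.
  weight 3: 2 codewords.
  weight 4: 1 codewords.
  weight 5: 2 codewords.
Minimum distance d = smallest w > 0 with A_w > 0 = 2.
Sanity: Σ A_w = 8 = 2^3 = 8 ✓.


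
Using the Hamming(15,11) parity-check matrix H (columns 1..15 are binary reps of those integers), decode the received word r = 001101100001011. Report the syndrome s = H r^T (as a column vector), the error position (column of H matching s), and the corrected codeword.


s = (1, 0, 1, 1)^T, error position = 11, corrected codeword c = 001101100011011

Compute s = H r^T mod 2 one row at a time:
  s_1 = 0 + 0 + 0 + 0 + 1 + 0 + 1 + 1 = 3 ≡ 1 (mod 2).
  s_2 = 1 + 0 + 1 + 1 + 1 + 0 + 1 + 1 = 6 ≡ 0 (mod 2).
  s_3 = 0 + 1 + 1 + 1 + 0 + 0 + 1 + 1 = 5 ≡ 1 (mod 2).
  s_4 = 0 + 1 + 0 + 1 + 0 + 0 + 0 + 1 = 3 ≡ 1 (mod 2).
s = (1, 0, 1, 1)^T — this equals column 11 of H (binary 1011), so error is at position 11.
Correct: flip bit 11 of r = 001101100001011 to get c = 001101100011011.


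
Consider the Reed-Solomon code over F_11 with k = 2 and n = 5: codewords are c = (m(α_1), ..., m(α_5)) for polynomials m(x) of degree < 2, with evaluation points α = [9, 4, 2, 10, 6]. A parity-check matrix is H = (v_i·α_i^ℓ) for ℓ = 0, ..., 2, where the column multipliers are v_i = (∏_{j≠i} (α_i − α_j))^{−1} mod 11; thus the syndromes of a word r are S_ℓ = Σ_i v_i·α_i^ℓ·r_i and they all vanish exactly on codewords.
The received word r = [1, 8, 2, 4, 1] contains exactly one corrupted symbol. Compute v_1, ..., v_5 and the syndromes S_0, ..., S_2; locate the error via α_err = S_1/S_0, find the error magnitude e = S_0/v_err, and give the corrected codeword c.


S = (8, 4, 2), error at position 5, error magnitude e = 9, c = [1, 8, 2, 4, 3].

Step 1: column multipliers v_i = (∏_{j≠i}(α_i − α_j))^{−1} mod 11.
  i = 1 (α = 9): (9−4)(9−2)(9−10)(9−6) = 5·7·(−1)·3 = −105 ≡ 5, so v_1 = 5^{−1} = 9 (mod 11).
  i = 2 (α = 4): (4−9)(4−2)(4−10)(4−6) = (−5)·2·(−6)·(−2) = −120 ≡ 1, so v_2 = 1^{−1} = 1 (mod 11).
  i = 3 (α = 2): (2−9)(2−4)(2−10)(2−6) = (−7)·(−2)·(−8)·(−4) = 448 ≡ 8, so v_3 = 8^{−1} = 7 (mod 11).
  i = 4 (α = 10): (10−9)(10−4)(10−2)(10−6) = 1·6·8·4 = 192 ≡ 5, so v_4 = 5^{−1} = 9 (mod 11).
  i = 5 (α = 6): (6−9)(6−4)(6−2)(6−10) = (−3)·2·4·(−4) = 96 ≡ 8, so v_5 = 8^{−1} = 7 (mod 11).
  v = [9, 1, 7, 9, 7].
Step 2: syndromes of r = [1, 8, 2, 4, 1] (all sums mod 11).
  S_0 = Σ v_i r_i = 9·1 + 1·8 + 7·2 + 9·4 + 7·1 = 74 ≡ 8.
  S_1 = Σ v_i α_i r_i = 9·9·1 + 1·4·8 + 7·2·2 + 9·10·4 + 7·6·1 = 543 ≡ 4.
  α_i^2 mod 11 = [4, 5, 4, 1, 3].
  S_2 = Σ v_i α_i^2 r_i = 9·4·1 + 1·5·8 + 7·4·2 + 9·1·4 + 7·3·1 = 189 ≡ 2.
  S = (8, 4, 2) ≠ 0, so r is not a codeword (an error is present).
Step 3: locate the error. For a single error e at position i, S_ℓ = v_i·e·α_i^ℓ, so α_err = S_1/S_0.
  S_0^{−1} = 8^{−1} = 7 (mod 11), so α_err = 4·7 = 28 ≡ 6 = α_5. Error position i = 5.
  Consistency check: S_2/S_1 = 2·3 = 6 ≡ 6 = α_err ✓ (single-error assumption holds).
Step 4: error magnitude e = S_0/v_5 = S_0·∏_{j≠5}(α_5 − α_j) = 8·8 = 64 ≡ 9 (mod 11).
Step 5: correct position 5: c_5 = r_5 − e = 1 − 9 ≡ 3 (mod 11). Hence c = [1, 8, 2, 4, 3].
  Check: interpolating c through the α_i gives m(x) = 7 + 3·x (degree < 2) with m(α_i) = c_i for every i, so c is indeed a codeword.


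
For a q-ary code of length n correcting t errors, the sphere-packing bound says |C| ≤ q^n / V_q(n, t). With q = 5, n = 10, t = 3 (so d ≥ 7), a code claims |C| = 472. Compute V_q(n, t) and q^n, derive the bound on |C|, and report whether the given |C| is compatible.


V_q(n, t) = 8441, q^n = 9765625, Hamming bound = 1156, |C| = 472 ≤ bound (satisfied).

Step 1: Compute V_q(n, t) = Σ_{j=0}^3 C(n, j) (q−1)^j.
  j = 0: C(10,0)·(4)^0 = 1·1 = 1.
  j = 1: C(10,1)·(4)^1 = 10·4 = 40.
  j = 2: C(10,2)·(4)^2 = 45·16 = 720.
  j = 3: C(10,3)·(4)^3 = 120·64 = 7680.
  V_q(n, t) = 1 + 40 + 720 + 7680 = 8441.
Step 2: q^n = 5^10 = 9765625.
Step 3: Hamming bound ⌊q^n / V_q(n,t)⌋ = ⌊9765625/8441⌋ = 1156.
Step 4: Compare |C| = 472 to 1156: satisfied.
The claimed |C| lies below the Hamming bound.


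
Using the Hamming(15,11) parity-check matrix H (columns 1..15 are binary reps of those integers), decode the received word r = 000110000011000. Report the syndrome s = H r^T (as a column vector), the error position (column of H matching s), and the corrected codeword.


s = (0, 1, 1, 0)^T, error position = 6, corrected codeword c = 000111000011000

Compute s = H r^T mod 2 one row at a time:
  s_1 = 0 + 0 + 0 + 1 + 1 + 0 + 0 + 0 = 2 ≡ 0 (mod 2).
  s_2 = 1 + 1 + 0 + 0 + 1 + 0 + 0 + 0 = 3 ≡ 1 (mod 2).
  s_3 = 0 + 0 + 0 + 0 + 0 + 1 + 0 + 0 = 1 ≡ 1 (mod 2).
  s_4 = 0 + 0 + 1 + 0 + 0 + 1 + 0 + 0 = 2 ≡ 0 (mod 2).
s = (0, 1, 1, 0)^T — this equals column 6 of H (binary 0110), so error is at position 6.
Correct: flip bit 6 of r = 000110000011000 to get c = 000111000011000.


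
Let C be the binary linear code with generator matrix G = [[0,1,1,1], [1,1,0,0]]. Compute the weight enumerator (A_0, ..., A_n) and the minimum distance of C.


Weight distribution: A_0 = 1, A_2 = 1, A_3 = 2. Minimum distance d = 2.

Enumerate all 2^2 = 4 messages m ∈ F_2^2.
For each, compute codeword c = mG in F_2^4, then tally its weight.
  m = 00 → c = 0000, weight = 0.
  m = 10 → c = 0111, weight = 3.
  m = 01 → c = 1100, weight = 2.
  m = 11 → c = 1011, weight = 3.
Tally weights:
  weight 0: 1 codewords.
  weight 2: 1 codewords.
  weight 3: 2 codewords.
Minimum distance d = smallest w > 0 with A_w > 0 = 2.
Sanity: Σ A_w = 4 = 2^2 = 4 ✓.


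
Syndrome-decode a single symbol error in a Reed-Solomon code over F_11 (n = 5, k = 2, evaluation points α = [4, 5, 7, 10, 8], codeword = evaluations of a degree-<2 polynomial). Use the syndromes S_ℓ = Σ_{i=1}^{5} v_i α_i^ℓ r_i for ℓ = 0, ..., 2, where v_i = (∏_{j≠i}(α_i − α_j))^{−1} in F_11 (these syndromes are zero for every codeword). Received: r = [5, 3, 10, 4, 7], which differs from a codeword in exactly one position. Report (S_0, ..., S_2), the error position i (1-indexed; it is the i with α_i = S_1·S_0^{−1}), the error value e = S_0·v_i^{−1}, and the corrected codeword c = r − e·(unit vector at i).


S = (6, 4, 10), error at position 5, error magnitude e = 10, c = [5, 3, 10, 4, 8].

Step 1: column multipliers v_i = (∏_{j≠i}(α_i − α_j))^{−1} mod 11.
  i = 1 (α = 4): (4−5)(4−7)(4−10)(4−8) = (−1)·(−3)·(−6)·(−4) = 72 ≡ 6, so v_1 = 6^{−1} = 2 (mod 11).
  i = 2 (α = 5): (5−4)(5−7)(5−10)(5−8) = 1·(−2)·(−5)·(−3) = −30 ≡ 3, so v_2 = 3^{−1} = 4 (mod 11).
  i = 3 (α = 7): (7−4)(7−5)(7−10)(7−8) = 3·2·(−3)·(−1) = 18 ≡ 7, so v_3 = 7^{−1} = 8 (mod 11).
  i = 4 (α = 10): (10−4)(10−5)(10−7)(10−8) = 6·5·3·2 = 180 ≡ 4, so v_4 = 4^{−1} = 3 (mod 11).
  i = 5 (α = 8): (8−4)(8−5)(8−7)(8−10) = 4·3·1·(−2) = −24 ≡ 9, so v_5 = 9^{−1} = 5 (mod 11).
  v = [2, 4, 8, 3, 5].
Step 2: syndromes of r = [5, 3, 10, 4, 7] (all sums mod 11).
  S_0 = Σ v_i r_i = 2·5 + 4·3 + 8·10 + 3·4 + 5·7 = 149 ≡ 6.
  S_1 = Σ v_i α_i r_i = 2·4·5 + 4·5·3 + 8·7·10 + 3·10·4 + 5·8·7 = 1060 ≡ 4.
  α_i^2 mod 11 = [5, 3, 5, 1, 9].
  S_2 = Σ v_i α_i^2 r_i = 2·5·5 + 4·3·3 + 8·5·10 + 3·1·4 + 5·9·7 = 813 ≡ 10.
  S = (6, 4, 10) ≠ 0, so r is not a codeword (an error is present).
Step 3: locate the error. For a single error e at position i, S_ℓ = v_i·e·α_i^ℓ, so α_err = S_1/S_0.
  S_0^{−1} = 6^{−1} = 2 (mod 11), so α_err = 4·2 = 8 ≡ 8 = α_5. Error position i = 5.
  Consistency check: S_2/S_1 = 10·3 = 30 ≡ 8 = α_err ✓ (single-error assumption holds).
Step 4: error magnitude e = S_0/v_5 = S_0·∏_{j≠5}(α_5 − α_j) = 6·9 = 54 ≡ 10 (mod 11).
Step 5: correct position 5: c_5 = r_5 − e = 7 − 10 ≡ 8 (mod 11). Hence c = [5, 3, 10, 4, 8].
  Check: interpolating c through the α_i gives m(x) = 2 + 9·x (degree < 2) with m(α_i) = c_i for every i, so c is indeed a codeword.


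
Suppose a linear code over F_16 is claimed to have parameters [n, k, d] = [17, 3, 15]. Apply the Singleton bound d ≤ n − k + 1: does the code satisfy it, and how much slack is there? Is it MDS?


Singleton RHS = n − k + 1 = 15, slack = 0, bound satisfied, MDS.

Singleton bound: d ≤ n − k + 1.
Here n = 17, k = 3, so n − k + 1 = 15.
Given d = 15, check d ≤ 15: YES.
Slack = (n − k + 1) − d = 0.
The code is MDS (slack = 0).
Description: the claimed parameters are [17, 3, 15]_16; such a code would be MDS (meets Singleton bound).


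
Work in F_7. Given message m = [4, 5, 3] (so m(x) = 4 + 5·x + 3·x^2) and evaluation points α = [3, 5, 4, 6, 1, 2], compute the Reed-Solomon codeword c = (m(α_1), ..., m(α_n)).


c = [4, 6, 2, 2, 5, 5]

Message polynomial: m(x) = 4 + 5·x + 3·x^2 (mod 7).
For each evaluation point α_i, compute m(α_i) mod 7:
  α_1 = 3: Horner steps 3 → 0 → 4, so m(3) = 4.
  α_2 = 5: Horner steps 3 → 6 → 6, so m(5) = 6.
  α_3 = 4: Horner steps 3 → 3 → 2, so m(4) = 2.
  α_4 = 6: Horner steps 3 → 2 → 2, so m(6) = 2.
  α_5 = 1: Horner steps 3 → 1 → 5, so m(1) = 5.
  α_6 = 2: Horner steps 3 → 4 → 5, so m(2) = 5.
Codeword c = [4, 6, 2, 2, 5, 5] ∈ F_7^6.


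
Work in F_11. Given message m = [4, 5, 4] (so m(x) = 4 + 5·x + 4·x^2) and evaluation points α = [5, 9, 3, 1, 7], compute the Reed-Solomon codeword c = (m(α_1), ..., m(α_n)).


c = [8, 10, 0, 2, 4]

Message polynomial: m(x) = 4 + 5·x + 4·x^2 (mod 11).
For each evaluation point α_i, compute m(α_i) mod 11:
  α_1 = 5: Horner steps 4 → 3 → 8, so m(5) = 8.
  α_2 = 9: Horner steps 4 → 8 → 10, so m(9) = 10.
  α_3 = 3: Horner steps 4 → 6 → 0, so m(3) = 0.
  α_4 = 1: Horner steps 4 → 9 → 2, so m(1) = 2.
  α_5 = 7: Horner steps 4 → 0 → 4, so m(7) = 4.
Codeword c = [8, 10, 0, 2, 4] ∈ F_11^5.


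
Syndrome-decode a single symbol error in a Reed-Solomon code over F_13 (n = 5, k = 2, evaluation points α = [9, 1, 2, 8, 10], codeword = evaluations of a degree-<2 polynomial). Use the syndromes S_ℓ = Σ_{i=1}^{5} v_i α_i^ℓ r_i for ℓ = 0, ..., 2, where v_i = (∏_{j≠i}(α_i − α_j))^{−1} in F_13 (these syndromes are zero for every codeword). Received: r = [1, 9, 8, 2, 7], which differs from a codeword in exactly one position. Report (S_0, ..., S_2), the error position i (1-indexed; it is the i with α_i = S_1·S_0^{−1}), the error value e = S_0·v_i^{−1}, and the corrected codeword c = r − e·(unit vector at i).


S = (7, 5, 11), error at position 5, error magnitude e = 7, c = [1, 9, 8, 2, 0].

Step 1: column multipliers v_i = (∏_{j≠i}(α_i − α_j))^{−1} mod 13.
  i = 1 (α = 9): (9−1)(9−2)(9−8)(9−10) = 8·7·1·(−1) = −56 ≡ 9, so v_1 = 9^{−1} = 3 (mod 13).
  i = 2 (α = 1): (1−9)(1−2)(1−8)(1−10) = (−8)·(−1)·(−7)·(−9) = 504 ≡ 10, so v_2 = 10^{−1} = 4 (mod 13).
  i = 3 (α = 2): (2−9)(2−1)(2−8)(2−10) = (−7)·1·(−6)·(−8) = −336 ≡ 2, so v_3 = 2^{−1} = 7 (mod 13).
  i = 4 (α = 8): (8−9)(8−1)(8−2)(8−10) = (−1)·7·6·(−2) = 84 ≡ 6, so v_4 = 6^{−1} = 11 (mod 13).
  i = 5 (α = 10): (10−9)(10−1)(10−2)(10−8) = 1·9·8·2 = 144 ≡ 1, so v_5 = 1^{−1} = 1 (mod 13).
  v = [3, 4, 7, 11, 1].
Step 2: syndromes of r = [1, 9, 8, 2, 7] (all sums mod 13).
  S_0 = Σ v_i r_i = 3·1 + 4·9 + 7·8 + 11·2 + 1·7 = 124 ≡ 7.
  S_1 = Σ v_i α_i r_i = 3·9·1 + 4·1·9 + 7·2·8 + 11·8·2 + 1·10·7 = 421 ≡ 5.
  α_i^2 mod 13 = [3, 1, 4, 12, 9].
  S_2 = Σ v_i α_i^2 r_i = 3·3·1 + 4·1·9 + 7·4·8 + 11·12·2 + 1·9·7 = 596 ≡ 11.
  S = (7, 5, 11) ≠ 0, so r is not a codeword (an error is present).
Step 3: locate the error. For a single error e at position i, S_ℓ = v_i·e·α_i^ℓ, so α_err = S_1/S_0.
  S_0^{−1} = 7^{−1} = 2 (mod 13), so α_err = 5·2 = 10 ≡ 10 = α_5. Error position i = 5.
  Consistency check: S_2/S_1 = 11·8 = 88 ≡ 10 = α_err ✓ (single-error assumption holds).
Step 4: error magnitude e = S_0/v_5 = S_0·∏_{j≠5}(α_5 − α_j) = 7·1 = 7 ≡ 7 (mod 13).
Step 5: correct position 5: c_5 = r_5 − e = 7 − 7 ≡ 0 (mod 13). Hence c = [1, 9, 8, 2, 0].
  Check: interpolating c through the α_i gives m(x) = 10 + 12·x (degree < 2) with m(α_i) = c_i for every i, so c is indeed a codeword.


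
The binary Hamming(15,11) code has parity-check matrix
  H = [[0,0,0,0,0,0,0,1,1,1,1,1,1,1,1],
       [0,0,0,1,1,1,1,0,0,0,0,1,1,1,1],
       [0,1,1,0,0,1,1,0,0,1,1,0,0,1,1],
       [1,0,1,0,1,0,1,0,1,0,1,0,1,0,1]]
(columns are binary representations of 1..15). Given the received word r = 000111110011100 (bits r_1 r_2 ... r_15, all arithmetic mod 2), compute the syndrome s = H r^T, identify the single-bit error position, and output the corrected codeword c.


s = (0, 0, 1, 0)^T, error position = 2, corrected codeword c = 010111110011100

Compute s = H r^T mod 2 one row at a time:
  s_1 = 1 + 0 + 0 + 1 + 1 + 1 + 0 + 0 = 4 ≡ 0 (mod 2).
  s_2 = 1 + 1 + 1 + 1 + 1 + 1 + 0 + 0 = 6 ≡ 0 (mod 2).
  s_3 = 0 + 0 + 1 + 1 + 0 + 1 + 0 + 0 = 3 ≡ 1 (mod 2).
  s_4 = 0 + 0 + 1 + 1 + 0 + 1 + 1 + 0 = 4 ≡ 0 (mod 2).
s = (0, 0, 1, 0)^T — this equals column 2 of H (binary 0010), so error is at position 2.
Correct: flip bit 2 of r = 000111110011100 to get c = 010111110011100.


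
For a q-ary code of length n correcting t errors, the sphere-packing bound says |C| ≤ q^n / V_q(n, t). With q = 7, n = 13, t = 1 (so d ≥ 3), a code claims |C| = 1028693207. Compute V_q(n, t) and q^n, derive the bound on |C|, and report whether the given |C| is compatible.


V_q(n, t) = 79, q^n = 96889010407, Hamming bound = 1226443169, |C| = 1028693207 ≤ bound (satisfied).

Step 1: Compute V_q(n, t) = Σ_{j=0}^1 C(n, j) (q−1)^j.
  j = 0: C(13,0)·(6)^0 = 1·1 = 1.
  j = 1: C(13,1)·(6)^1 = 13·6 = 78.
  V_q(n, t) = 1 + 78 = 79.
Step 2: q^n = 7^13 = 96889010407.
Step 3: Hamming bound ⌊q^n / V_q(n,t)⌋ = ⌊96889010407/79⌋ = 1226443169.
Step 4: Compare |C| = 1028693207 to 1226443169: satisfied.
The claimed |C| lies below the Hamming bound.


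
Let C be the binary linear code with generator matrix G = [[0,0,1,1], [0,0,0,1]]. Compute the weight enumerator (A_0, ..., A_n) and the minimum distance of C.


Weight distribution: A_0 = 1, A_1 = 2, A_2 = 1. Minimum distance d = 1.

Enumerate all 2^2 = 4 messages m ∈ F_2^2.
For each, compute codeword c = mG in F_2^4, then tally its weight.
  m = 00 → c = 0000, weight = 0.
  m = 10 → c = 0011, weight = 2.
  m = 01 → c = 0001, weight = 1.
  m = 11 → c = 0010, weight = 1.
Tally weights:
  weight 0: 1 codewords.
  weight 1: 2 codewords.
  weight 2: 1 codewords.
Minimum distance d = smallest w > 0 with A_w > 0 = 1.
Sanity: Σ A_w = 4 = 2^2 = 4 ✓.


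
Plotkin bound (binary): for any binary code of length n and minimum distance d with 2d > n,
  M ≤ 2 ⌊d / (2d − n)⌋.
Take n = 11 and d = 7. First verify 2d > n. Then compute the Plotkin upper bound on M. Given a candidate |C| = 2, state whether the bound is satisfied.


Plotkin bound M ≤ 4; given |C| = 2 ≤ bound (satisfied).

Check applicability: 2d = 14, n = 11.
2d − n = 3 > 0, so Plotkin applies.
Compute d/(2d−n) = 7/3 ≈ 2.3333.
⌊d/(2d−n)⌋ = 2.
Plotkin bound: M ≤ 2·2 = 4.
Given |C| = 2, check: satisfied.
This |C| is below the Plotkin bound.


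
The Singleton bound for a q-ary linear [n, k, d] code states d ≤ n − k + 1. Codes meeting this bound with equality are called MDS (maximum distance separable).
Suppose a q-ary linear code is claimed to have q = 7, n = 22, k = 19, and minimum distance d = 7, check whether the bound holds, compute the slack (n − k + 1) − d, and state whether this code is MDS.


Singleton RHS = n − k + 1 = 4, slack = -3, bound violated (no such code; not MDS).

Singleton bound: d ≤ n − k + 1.
Here n = 22, k = 19, so n − k + 1 = 4.
Given d = 7, check d ≤ 4: NO.
Slack = (n − k + 1) − d = -3.
The slack is negative: d = 7 exceeds n − k + 1 = 4 by 3, so the Singleton bound is violated and no linear [22, 19, 7]_7 code can exist. In particular it is not MDS (MDS requires d = n − k + 1 exactly).
Description: the claimed parameters are [22, 19, 7]_7; such a code would be impossible (violates the Singleton bound).


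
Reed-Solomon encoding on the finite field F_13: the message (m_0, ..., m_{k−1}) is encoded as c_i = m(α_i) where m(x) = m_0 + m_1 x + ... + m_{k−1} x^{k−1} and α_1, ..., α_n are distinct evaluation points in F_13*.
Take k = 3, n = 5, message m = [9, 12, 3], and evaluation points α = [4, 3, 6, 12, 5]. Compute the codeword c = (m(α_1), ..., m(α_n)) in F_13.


c = [1, 7, 7, 0, 1]

Message polynomial: m(x) = 9 + 12·x + 3·x^2 (mod 13).
For each evaluation point α_i, compute m(α_i) mod 13:
  α_1 = 4: Horner steps 3 → 11 → 1, so m(4) = 1.
  α_2 = 3: Horner steps 3 → 8 → 7, so m(3) = 7.
  α_3 = 6: Horner steps 3 → 4 → 7, so m(6) = 7.
  α_4 = 12: Horner steps 3 → 9 → 0, so m(12) = 0.
  α_5 = 5: Horner steps 3 → 1 → 1, so m(5) = 1.
Codeword c = [1, 7, 7, 0, 1] ∈ F_13^5.


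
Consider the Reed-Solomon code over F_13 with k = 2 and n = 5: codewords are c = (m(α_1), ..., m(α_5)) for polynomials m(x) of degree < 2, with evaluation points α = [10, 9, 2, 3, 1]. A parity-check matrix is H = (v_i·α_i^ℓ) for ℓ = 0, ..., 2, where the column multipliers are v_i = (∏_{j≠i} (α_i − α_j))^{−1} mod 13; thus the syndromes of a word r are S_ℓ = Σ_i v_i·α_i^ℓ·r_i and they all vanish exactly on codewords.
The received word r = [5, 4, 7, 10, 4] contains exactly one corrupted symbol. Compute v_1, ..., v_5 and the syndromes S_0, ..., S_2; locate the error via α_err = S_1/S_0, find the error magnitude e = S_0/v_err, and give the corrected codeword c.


S = (1, 9, 3), error at position 2, error magnitude e = 2, c = [5, 2, 7, 10, 4].

Step 1: column multipliers v_i = (∏_{j≠i}(α_i − α_j))^{−1} mod 13.
  i = 1 (α = 10): (10−9)(10−2)(10−3)(10−1) = 1·8·7·9 = 504 ≡ 10, so v_1 = 10^{−1} = 4 (mod 13).
  i = 2 (α = 9): (9−10)(9−2)(9−3)(9−1) = (−1)·7·6·8 = −336 ≡ 2, so v_2 = 2^{−1} = 7 (mod 13).
  i = 3 (α = 2): (2−10)(2−9)(2−3)(2−1) = (−8)·(−7)·(−1)·1 = −56 ≡ 9, so v_3 = 9^{−1} = 3 (mod 13).
  i = 4 (α = 3): (3−10)(3−9)(3−2)(3−1) = (−7)·(−6)·1·2 = 84 ≡ 6, so v_4 = 6^{−1} = 11 (mod 13).
  i = 5 (α = 1): (1−10)(1−9)(1−2)(1−3) = (−9)·(−8)·(−1)·(−2) = 144 ≡ 1, so v_5 = 1^{−1} = 1 (mod 13).
  v = [4, 7, 3, 11, 1].
Step 2: syndromes of r = [5, 4, 7, 10, 4] (all sums mod 13).
  S_0 = Σ v_i r_i = 4·5 + 7·4 + 3·7 + 11·10 + 1·4 = 183 ≡ 1.
  S_1 = Σ v_i α_i r_i = 4·10·5 + 7·9·4 + 3·2·7 + 11·3·10 + 1·1·4 = 828 ≡ 9.
  α_i^2 mod 13 = [9, 3, 4, 9, 1].
  S_2 = Σ v_i α_i^2 r_i = 4·9·5 + 7·3·4 + 3·4·7 + 11·9·10 + 1·1·4 = 1342 ≡ 3.
  S = (1, 9, 3) ≠ 0, so r is not a codeword (an error is present).
Step 3: locate the error. For a single error e at position i, S_ℓ = v_i·e·α_i^ℓ, so α_err = S_1/S_0.
  S_0^{−1} = 1^{−1} = 1 (mod 13), so α_err = 9·1 = 9 ≡ 9 = α_2. Error position i = 2.
  Consistency check: S_2/S_1 = 3·3 = 9 ≡ 9 = α_err ✓ (single-error assumption holds).
Step 4: error magnitude e = S_0/v_2 = S_0·∏_{j≠2}(α_2 − α_j) = 1·2 = 2 ≡ 2 (mod 13).
Step 5: correct position 2: c_2 = r_2 − e = 4 − 2 ≡ 2 (mod 13). Hence c = [5, 2, 7, 10, 4].
  Check: interpolating c through the α_i gives m(x) = 1 + 3·x (degree < 2) with m(α_i) = c_i for every i, so c is indeed a codeword.


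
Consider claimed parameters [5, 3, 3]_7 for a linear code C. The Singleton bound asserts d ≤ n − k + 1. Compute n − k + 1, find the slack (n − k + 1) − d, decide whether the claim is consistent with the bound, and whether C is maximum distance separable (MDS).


Singleton RHS = n − k + 1 = 3, slack = 0, bound satisfied, MDS.

Singleton bound: d ≤ n − k + 1.
Here n = 5, k = 3, so n − k + 1 = 3.
Given d = 3, check d ≤ 3: YES.
Slack = (n − k + 1) − d = 0.
The code is MDS (slack = 0).
Description: the claimed parameters are [5, 3, 3]_7; such a code would be MDS (meets Singleton bound).


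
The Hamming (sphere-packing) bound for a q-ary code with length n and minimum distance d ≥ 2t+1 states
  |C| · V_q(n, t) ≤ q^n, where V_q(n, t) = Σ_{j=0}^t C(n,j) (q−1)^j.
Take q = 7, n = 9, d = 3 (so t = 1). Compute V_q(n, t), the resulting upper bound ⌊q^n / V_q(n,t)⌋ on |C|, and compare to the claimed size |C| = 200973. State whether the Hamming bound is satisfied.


V_q(n, t) = 55, q^n = 40353607, Hamming bound = 733701, |C| = 200973 ≤ bound (satisfied).

Step 1: Compute V_q(n, t) = Σ_{j=0}^1 C(n, j) (q−1)^j.
  j = 0: C(9,0)·(6)^0 = 1·1 = 1.
  j = 1: C(9,1)·(6)^1 = 9·6 = 54.
  V_q(n, t) = 1 + 54 = 55.
Step 2: q^n = 7^9 = 40353607.
Step 3: Hamming bound ⌊q^n / V_q(n,t)⌋ = ⌊40353607/55⌋ = 733701.
Step 4: Compare |C| = 200973 to 733701: satisfied.
The claimed |C| lies below the Hamming bound.


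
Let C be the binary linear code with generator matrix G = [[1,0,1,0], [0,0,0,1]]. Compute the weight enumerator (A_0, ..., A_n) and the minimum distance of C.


Weight distribution: A_0 = 1, A_1 = 1, A_2 = 1, A_3 = 1. Minimum distance d = 1.

Enumerate all 2^2 = 4 messages m ∈ F_2^2.
For each, compute codeword c = mG in F_2^4, then tally its weight.
  m = 00 → c = 0000, weight = 0.
  m = 10 → c = 1010, weight = 2.
  m = 01 → c = 0001, weight = 1.
  m = 11 → c = 1011, weight = 3.
Tally weights:
  weight 0: 1 codewords.
  weight 1: 1 codewords.
  weight 2: 1 codewords.
  weight 3: 1 codewords.
Minimum distance d = smallest w > 0 with A_w > 0 = 1.
Sanity: Σ A_w = 4 = 2^2 = 4 ✓.


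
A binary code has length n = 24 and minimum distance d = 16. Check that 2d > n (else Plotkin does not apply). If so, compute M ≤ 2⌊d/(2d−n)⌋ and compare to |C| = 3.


Plotkin bound M ≤ 4; given |C| = 3 ≤ bound (satisfied).

Check applicability: 2d = 32, n = 24.
2d − n = 8 > 0, so Plotkin applies.
Compute d/(2d−n) = 16/8 ≈ 2.0000.
⌊d/(2d−n)⌋ = 2.
Plotkin bound: M ≤ 2·2 = 4.
Given |C| = 3, check: satisfied.
This |C| is below the Plotkin bound.


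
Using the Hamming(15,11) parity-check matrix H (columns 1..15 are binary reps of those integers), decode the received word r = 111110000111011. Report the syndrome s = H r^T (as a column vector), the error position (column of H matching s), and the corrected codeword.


s = (1, 1, 0, 1)^T, error position = 13, corrected codeword c = 111110000111111

Compute s = H r^T mod 2 one row at a time:
  s_1 = 0 + 0 + 1 + 1 + 1 + 0 + 1 + 1 = 5 ≡ 1 (mod 2).
  s_2 = 1 + 1 + 0 + 0 + 1 + 0 + 1 + 1 = 5 ≡ 1 (mod 2).
  s_3 = 1 + 1 + 0 + 0 + 1 + 1 + 1 + 1 = 6 ≡ 0 (mod 2).
  s_4 = 1 + 1 + 1 + 0 + 0 + 1 + 0 + 1 = 5 ≡ 1 (mod 2).
s = (1, 1, 0, 1)^T — this equals column 13 of H (binary 1101), so error is at position 13.
Correct: flip bit 13 of r = 111110000111011 to get c = 111110000111111.
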